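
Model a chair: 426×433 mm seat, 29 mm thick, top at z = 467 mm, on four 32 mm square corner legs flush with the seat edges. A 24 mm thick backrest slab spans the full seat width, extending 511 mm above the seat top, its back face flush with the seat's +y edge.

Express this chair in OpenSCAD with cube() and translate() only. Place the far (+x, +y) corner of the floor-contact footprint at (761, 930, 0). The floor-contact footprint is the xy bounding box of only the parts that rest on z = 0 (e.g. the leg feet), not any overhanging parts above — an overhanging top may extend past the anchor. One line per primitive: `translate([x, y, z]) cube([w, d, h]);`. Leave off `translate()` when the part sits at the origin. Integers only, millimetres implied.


// leg_h = 467 - 29 = 438
translate([335, 497, 438]) cube([426, 433, 29]);
translate([335, 497, 0]) cube([32, 32, 438]);
translate([729, 497, 0]) cube([32, 32, 438]);
translate([335, 898, 0]) cube([32, 32, 438]);
translate([729, 898, 0]) cube([32, 32, 438]);
translate([335, 906, 467]) cube([426, 24, 511]);


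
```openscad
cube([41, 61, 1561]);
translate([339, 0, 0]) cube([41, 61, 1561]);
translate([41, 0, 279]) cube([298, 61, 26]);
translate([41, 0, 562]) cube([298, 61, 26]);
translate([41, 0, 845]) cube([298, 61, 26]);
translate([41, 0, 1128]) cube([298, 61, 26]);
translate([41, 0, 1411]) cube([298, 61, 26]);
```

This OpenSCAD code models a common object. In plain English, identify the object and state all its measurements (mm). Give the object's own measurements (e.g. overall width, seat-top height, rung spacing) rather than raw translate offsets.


A straight ladder. Two 41×61 mm vertical rails, 1561 mm tall, stand 380 mm apart (outside-to-outside) with their front faces coplanar on the −y side. 5 rungs, each 61 mm deep and 26 mm tall, span between the inner faces of the rails, front faces flush with the rails. The lowest rung's underside is at z = 279 mm and rungs are spaced 283 mm apart (underside to underside).


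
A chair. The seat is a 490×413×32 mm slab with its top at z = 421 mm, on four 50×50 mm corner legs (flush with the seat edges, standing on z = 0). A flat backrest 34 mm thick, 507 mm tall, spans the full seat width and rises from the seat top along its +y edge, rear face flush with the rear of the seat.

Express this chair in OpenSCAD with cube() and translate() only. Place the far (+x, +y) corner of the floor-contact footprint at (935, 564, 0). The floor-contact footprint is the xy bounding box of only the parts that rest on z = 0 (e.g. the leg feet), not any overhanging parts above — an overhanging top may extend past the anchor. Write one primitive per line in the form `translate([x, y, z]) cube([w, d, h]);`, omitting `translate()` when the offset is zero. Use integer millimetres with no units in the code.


translate([445, 151, 389]) cube([490, 413, 32]);
translate([445, 151, 0]) cube([50, 50, 389]);
translate([885, 151, 0]) cube([50, 50, 389]);
translate([445, 514, 0]) cube([50, 50, 389]);
translate([885, 514, 0]) cube([50, 50, 389]);
translate([445, 530, 421]) cube([490, 34, 507]);


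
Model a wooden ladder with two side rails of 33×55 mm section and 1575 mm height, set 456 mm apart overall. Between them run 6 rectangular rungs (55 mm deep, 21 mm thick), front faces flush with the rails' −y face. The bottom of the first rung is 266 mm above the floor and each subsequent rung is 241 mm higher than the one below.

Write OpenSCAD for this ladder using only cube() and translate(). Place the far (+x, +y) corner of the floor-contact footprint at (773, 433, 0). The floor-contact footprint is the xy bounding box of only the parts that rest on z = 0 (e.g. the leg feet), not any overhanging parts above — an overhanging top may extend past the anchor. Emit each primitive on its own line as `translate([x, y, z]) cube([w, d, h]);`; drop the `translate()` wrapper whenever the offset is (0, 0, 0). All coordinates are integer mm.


translate([317, 378, 0]) cube([33, 55, 1575]);
translate([740, 378, 0]) cube([33, 55, 1575]);
translate([350, 378, 266]) cube([390, 55, 21]);
translate([350, 378, 507]) cube([390, 55, 21]);
translate([350, 378, 748]) cube([390, 55, 21]);
translate([350, 378, 989]) cube([390, 55, 21]);
translate([350, 378, 1230]) cube([390, 55, 21]);
translate([350, 378, 1471]) cube([390, 55, 21]);


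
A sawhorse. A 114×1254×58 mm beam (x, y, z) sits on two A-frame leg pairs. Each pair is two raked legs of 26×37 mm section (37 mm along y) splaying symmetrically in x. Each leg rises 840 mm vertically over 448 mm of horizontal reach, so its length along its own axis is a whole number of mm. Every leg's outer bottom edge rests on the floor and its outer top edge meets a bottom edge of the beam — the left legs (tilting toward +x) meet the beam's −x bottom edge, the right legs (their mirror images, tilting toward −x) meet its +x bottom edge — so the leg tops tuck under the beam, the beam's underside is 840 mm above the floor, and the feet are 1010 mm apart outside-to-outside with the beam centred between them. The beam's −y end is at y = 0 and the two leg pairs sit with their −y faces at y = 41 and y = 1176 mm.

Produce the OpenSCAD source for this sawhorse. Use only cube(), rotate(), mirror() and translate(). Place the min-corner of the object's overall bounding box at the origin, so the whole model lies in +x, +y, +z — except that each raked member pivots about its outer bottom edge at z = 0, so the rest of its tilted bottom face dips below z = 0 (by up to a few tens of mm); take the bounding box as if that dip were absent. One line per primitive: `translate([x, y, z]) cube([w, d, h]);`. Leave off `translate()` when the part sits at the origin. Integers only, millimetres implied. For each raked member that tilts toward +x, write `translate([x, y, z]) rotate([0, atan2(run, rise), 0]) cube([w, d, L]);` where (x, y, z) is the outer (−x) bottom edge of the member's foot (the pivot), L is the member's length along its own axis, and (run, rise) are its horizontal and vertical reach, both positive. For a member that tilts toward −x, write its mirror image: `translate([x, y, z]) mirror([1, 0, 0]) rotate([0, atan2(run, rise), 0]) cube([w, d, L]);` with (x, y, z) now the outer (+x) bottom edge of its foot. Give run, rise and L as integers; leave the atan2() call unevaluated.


translate([448, 0, 840]) cube([114, 1254, 58]);
translate([0, 41, 0]) rotate([0, atan2(448, 840), 0]) cube([26, 37, 952]);
translate([1010, 41, 0]) mirror([1, 0, 0]) rotate([0, atan2(448, 840), 0]) cube([26, 37, 952]);
translate([0, 1176, 0]) rotate([0, atan2(448, 840), 0]) cube([26, 37, 952]);
translate([1010, 1176, 0]) mirror([1, 0, 0]) rotate([0, atan2(448, 840), 0]) cube([26, 37, 952]);


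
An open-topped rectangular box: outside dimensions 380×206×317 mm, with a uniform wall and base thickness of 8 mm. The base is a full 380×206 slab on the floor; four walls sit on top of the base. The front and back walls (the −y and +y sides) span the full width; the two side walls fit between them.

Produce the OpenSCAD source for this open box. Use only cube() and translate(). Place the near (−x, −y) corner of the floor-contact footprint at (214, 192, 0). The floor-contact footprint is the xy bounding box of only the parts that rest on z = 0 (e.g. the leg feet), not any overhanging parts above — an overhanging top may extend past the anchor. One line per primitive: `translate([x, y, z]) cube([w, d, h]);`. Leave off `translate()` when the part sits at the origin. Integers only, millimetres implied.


translate([214, 192, 0]) cube([380, 206, 8]);
translate([214, 192, 8]) cube([380, 8, 309]);
translate([214, 390, 8]) cube([380, 8, 309]);
translate([214, 200, 8]) cube([8, 190, 309]);
translate([586, 200, 8]) cube([8, 190, 309]);


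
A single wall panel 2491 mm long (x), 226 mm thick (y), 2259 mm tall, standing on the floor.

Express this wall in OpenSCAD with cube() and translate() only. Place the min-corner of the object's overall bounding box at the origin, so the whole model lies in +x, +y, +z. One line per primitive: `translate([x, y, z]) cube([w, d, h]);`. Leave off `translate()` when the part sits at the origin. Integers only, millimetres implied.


cube([2491, 226, 2259]);


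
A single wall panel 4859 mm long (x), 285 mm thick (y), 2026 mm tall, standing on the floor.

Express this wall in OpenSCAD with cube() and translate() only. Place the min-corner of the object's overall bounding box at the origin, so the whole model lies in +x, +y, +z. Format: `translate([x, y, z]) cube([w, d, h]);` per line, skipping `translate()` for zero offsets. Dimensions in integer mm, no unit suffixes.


cube([4859, 285, 2026]);


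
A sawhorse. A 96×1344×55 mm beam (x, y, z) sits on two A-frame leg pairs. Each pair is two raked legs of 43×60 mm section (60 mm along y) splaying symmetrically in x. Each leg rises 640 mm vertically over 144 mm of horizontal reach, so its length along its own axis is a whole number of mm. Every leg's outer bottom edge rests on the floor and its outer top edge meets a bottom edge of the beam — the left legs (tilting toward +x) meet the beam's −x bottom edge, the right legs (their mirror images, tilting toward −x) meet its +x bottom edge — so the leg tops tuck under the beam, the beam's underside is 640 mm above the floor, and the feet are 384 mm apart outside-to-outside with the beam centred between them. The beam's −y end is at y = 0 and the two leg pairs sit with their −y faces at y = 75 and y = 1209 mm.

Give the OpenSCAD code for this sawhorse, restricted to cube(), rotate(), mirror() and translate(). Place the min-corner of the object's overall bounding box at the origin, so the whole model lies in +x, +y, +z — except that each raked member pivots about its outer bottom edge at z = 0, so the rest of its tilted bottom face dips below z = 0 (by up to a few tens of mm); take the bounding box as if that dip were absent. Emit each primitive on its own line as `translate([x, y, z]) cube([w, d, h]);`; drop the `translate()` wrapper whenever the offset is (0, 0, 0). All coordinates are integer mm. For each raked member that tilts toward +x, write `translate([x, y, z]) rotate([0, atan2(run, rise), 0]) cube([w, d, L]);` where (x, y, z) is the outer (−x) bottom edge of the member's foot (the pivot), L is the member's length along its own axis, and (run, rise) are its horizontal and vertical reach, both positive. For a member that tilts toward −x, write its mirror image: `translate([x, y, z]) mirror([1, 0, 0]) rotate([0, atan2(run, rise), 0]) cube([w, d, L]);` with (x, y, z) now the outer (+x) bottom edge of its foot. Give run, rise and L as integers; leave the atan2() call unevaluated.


// leg length = √(144² + 640²) = 656
// right-leg outer foot x = 2·144 + 96 = 384
// beam min-corner = (144, 0, 640)
translate([144, 0, 640]) cube([96, 1344, 55]);
translate([0, 75, 0]) rotate([0, atan2(144, 640), 0]) cube([43, 60, 656]);
translate([384, 75, 0]) mirror([1, 0, 0]) rotate([0, atan2(144, 640), 0]) cube([43, 60, 656]);
translate([0, 1209, 0]) rotate([0, atan2(144, 640), 0]) cube([43, 60, 656]);
translate([384, 1209, 0]) mirror([1, 0, 0]) rotate([0, atan2(144, 640), 0]) cube([43, 60, 656]);


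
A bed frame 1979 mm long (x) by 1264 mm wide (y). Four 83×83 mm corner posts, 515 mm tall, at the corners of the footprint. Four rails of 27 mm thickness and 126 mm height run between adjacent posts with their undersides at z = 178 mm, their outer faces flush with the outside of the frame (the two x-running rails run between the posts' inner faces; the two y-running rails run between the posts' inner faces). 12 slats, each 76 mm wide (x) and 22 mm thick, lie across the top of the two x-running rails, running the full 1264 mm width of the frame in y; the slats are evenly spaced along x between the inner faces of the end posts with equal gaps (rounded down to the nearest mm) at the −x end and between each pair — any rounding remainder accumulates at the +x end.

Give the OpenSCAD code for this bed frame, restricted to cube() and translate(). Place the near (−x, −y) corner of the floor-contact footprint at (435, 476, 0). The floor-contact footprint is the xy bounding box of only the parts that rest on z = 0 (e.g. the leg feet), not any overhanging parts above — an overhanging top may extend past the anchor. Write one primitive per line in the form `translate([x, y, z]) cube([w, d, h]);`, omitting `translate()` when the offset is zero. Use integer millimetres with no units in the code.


// slat z = rail_z + rail_h = 178 + 126 = 304
// slat gap = ⌊(1813 − 12·76) / 13⌋ = 69
translate([435, 476, 0]) cube([83, 83, 515]);
translate([435, 1657, 0]) cube([83, 83, 515]);
translate([2331, 476, 0]) cube([83, 83, 515]);
translate([2331, 1657, 0]) cube([83, 83, 515]);
translate([518, 476, 178]) cube([1813, 27, 126]);
translate([518, 1713, 178]) cube([1813, 27, 126]);
translate([435, 559, 178]) cube([27, 1098, 126]);
translate([2387, 559, 178]) cube([27, 1098, 126]);
translate([587, 476, 304]) cube([76, 1264, 22]);
translate([732, 476, 304]) cube([76, 1264, 22]);
translate([877, 476, 304]) cube([76, 1264, 22]);
translate([1022, 476, 304]) cube([76, 1264, 22]);
translate([1167, 476, 304]) cube([76, 1264, 22]);
translate([1312, 476, 304]) cube([76, 1264, 22]);
translate([1457, 476, 304]) cube([76, 1264, 22]);
translate([1602, 476, 304]) cube([76, 1264, 22]);
translate([1747, 476, 304]) cube([76, 1264, 22]);
translate([1892, 476, 304]) cube([76, 1264, 22]);
translate([2037, 476, 304]) cube([76, 1264, 22]);
translate([2182, 476, 304]) cube([76, 1264, 22]);


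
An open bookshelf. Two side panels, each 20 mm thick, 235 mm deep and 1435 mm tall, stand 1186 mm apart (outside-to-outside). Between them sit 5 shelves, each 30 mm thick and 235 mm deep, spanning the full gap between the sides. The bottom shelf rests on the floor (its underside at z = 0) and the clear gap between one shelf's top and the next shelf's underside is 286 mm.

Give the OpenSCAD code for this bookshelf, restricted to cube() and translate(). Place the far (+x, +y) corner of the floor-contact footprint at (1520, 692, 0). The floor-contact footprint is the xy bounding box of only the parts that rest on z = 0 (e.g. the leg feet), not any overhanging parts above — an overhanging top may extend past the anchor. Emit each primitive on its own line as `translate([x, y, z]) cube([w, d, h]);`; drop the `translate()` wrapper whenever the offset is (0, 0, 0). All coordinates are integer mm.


translate([334, 457, 0]) cube([20, 235, 1435]);
translate([1500, 457, 0]) cube([20, 235, 1435]);
translate([354, 457, 0]) cube([1146, 235, 30]);
translate([354, 457, 316]) cube([1146, 235, 30]);
translate([354, 457, 632]) cube([1146, 235, 30]);
translate([354, 457, 948]) cube([1146, 235, 30]);
translate([354, 457, 1264]) cube([1146, 235, 30]);


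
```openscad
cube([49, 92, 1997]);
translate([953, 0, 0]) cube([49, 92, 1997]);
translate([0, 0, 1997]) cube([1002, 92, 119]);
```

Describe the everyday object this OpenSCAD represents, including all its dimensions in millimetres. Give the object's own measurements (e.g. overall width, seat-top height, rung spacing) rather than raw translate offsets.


A door frame. The clear opening is 904 mm wide and 1997 mm high. Two 49 mm wide jambs, 92 mm deep, stand either side of the opening from the floor to the top of the opening. A 119 mm thick head sits across the top of both jambs, spanning the full outside width of the frame.


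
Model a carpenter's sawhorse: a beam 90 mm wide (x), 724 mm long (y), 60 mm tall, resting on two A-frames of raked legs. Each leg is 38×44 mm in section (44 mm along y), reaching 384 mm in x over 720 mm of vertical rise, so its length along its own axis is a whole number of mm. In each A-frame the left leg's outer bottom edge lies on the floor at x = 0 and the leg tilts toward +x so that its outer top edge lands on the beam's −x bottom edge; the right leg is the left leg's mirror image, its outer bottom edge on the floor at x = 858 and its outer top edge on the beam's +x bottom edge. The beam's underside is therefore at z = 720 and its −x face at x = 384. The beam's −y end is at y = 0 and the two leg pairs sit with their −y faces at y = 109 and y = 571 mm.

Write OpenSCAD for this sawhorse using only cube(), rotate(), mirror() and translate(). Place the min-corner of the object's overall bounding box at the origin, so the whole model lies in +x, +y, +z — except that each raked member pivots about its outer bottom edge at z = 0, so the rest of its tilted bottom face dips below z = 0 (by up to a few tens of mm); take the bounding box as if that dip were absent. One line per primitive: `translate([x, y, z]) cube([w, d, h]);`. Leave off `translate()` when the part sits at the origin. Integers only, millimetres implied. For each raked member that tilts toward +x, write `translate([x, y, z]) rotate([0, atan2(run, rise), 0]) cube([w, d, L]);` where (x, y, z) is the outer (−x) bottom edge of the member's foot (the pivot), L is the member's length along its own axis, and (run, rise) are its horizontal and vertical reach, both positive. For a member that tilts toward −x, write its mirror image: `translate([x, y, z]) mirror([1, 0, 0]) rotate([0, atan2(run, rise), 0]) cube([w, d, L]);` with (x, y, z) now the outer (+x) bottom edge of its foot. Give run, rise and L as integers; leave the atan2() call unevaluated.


translate([384, 0, 720]) cube([90, 724, 60]);
translate([0, 109, 0]) rotate([0, atan2(384, 720), 0]) cube([38, 44, 816]);
translate([858, 109, 0]) mirror([1, 0, 0]) rotate([0, atan2(384, 720), 0]) cube([38, 44, 816]);
translate([0, 571, 0]) rotate([0, atan2(384, 720), 0]) cube([38, 44, 816]);
translate([858, 571, 0]) mirror([1, 0, 0]) rotate([0, atan2(384, 720), 0]) cube([38, 44, 816]);


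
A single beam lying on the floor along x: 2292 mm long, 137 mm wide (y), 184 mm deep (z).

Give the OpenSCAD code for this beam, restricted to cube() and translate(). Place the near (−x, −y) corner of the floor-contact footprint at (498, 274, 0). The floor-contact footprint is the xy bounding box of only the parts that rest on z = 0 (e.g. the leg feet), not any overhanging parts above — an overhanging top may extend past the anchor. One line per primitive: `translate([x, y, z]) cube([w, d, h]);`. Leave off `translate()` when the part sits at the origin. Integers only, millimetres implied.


translate([498, 274, 0]) cube([2292, 137, 184]);


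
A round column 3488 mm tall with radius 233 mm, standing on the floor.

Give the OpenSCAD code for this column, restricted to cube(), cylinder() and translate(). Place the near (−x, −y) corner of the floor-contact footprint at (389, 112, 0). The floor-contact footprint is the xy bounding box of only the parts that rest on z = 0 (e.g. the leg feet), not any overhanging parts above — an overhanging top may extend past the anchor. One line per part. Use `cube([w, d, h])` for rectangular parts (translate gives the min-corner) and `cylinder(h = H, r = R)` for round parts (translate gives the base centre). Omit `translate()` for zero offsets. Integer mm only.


translate([622, 345, 0]) cylinder(h = 3488, r = 233);


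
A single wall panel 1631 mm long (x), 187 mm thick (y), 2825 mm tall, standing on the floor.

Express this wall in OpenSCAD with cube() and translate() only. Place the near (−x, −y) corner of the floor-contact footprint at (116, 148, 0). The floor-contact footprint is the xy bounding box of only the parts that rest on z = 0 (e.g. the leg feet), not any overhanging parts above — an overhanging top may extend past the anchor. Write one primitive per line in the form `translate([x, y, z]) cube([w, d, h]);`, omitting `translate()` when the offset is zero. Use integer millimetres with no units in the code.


translate([116, 148, 0]) cube([1631, 187, 2825]);


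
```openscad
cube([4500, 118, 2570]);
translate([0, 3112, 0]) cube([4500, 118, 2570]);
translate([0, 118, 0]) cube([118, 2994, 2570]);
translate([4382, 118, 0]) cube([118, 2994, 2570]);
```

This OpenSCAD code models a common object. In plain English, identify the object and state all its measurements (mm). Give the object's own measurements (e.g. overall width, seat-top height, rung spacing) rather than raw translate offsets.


The wall frame of a small rectangular building: four walls, each 2570 mm tall and 118 mm thick, enclosing a footprint 4500 mm (x) by 3230 mm (y) outside-to-outside, with no floor or roof. The front and back walls (the −y and +y sides) span the full width; the two side walls fit between them.


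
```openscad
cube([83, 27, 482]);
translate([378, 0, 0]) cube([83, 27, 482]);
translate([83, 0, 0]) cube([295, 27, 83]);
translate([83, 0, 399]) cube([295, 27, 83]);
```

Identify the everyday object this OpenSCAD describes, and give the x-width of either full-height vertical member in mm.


A picture frame. The border width is 83 mm.

Four thin pieces enclosing a rectangular opening — a picture frame. The two full-height stiles are 482 mm tall; the top rail sits at z = 399 and is 83 mm tall, so the border above the opening is 482 − 399 = 83 mm, matching the stile x-width.


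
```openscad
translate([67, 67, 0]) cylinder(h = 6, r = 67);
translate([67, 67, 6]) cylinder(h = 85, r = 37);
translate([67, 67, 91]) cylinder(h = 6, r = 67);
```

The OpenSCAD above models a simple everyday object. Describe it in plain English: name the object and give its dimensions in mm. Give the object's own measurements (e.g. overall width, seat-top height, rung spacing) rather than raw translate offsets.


A spool: two coaxial disc flanges of radius 67 mm and thickness 6 mm, joined by a core cylinder of radius 37 mm and height 85 mm. The lower flange rests on z = 0 and the three cylinders share a vertical axis.


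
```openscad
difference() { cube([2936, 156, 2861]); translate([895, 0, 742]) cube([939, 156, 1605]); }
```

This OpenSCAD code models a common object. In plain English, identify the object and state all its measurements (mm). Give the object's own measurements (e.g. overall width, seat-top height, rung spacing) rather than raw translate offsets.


A wall 2936 mm long (x), 156 mm thick (y), 2861 mm tall, with a rectangular window opening cut through it. The opening is 939 mm wide and 1605 mm tall; its sill is at z = 742 mm and its near (−x) edge is 895 mm from the wall's −x end. The opening passes through the full wall thickness.


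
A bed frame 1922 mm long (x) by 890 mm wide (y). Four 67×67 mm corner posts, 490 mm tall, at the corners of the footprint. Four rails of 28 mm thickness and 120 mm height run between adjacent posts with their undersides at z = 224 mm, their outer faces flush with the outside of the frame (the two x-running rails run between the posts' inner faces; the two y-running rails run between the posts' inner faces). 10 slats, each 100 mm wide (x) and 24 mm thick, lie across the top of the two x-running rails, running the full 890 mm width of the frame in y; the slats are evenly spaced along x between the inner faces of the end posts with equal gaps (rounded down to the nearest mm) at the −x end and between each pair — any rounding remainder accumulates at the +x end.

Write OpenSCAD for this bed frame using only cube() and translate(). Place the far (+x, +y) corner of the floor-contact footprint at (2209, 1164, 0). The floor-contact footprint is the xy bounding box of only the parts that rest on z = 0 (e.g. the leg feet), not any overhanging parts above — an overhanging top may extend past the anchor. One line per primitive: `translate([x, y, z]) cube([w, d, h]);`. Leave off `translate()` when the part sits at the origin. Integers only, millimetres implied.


translate([287, 274, 0]) cube([67, 67, 490]);
translate([287, 1097, 0]) cube([67, 67, 490]);
translate([2142, 274, 0]) cube([67, 67, 490]);
translate([2142, 1097, 0]) cube([67, 67, 490]);
translate([354, 274, 224]) cube([1788, 28, 120]);
translate([354, 1136, 224]) cube([1788, 28, 120]);
translate([287, 341, 224]) cube([28, 756, 120]);
translate([2181, 341, 224]) cube([28, 756, 120]);
translate([425, 274, 344]) cube([100, 890, 24]);
translate([596, 274, 344]) cube([100, 890, 24]);
translate([767, 274, 344]) cube([100, 890, 24]);
translate([938, 274, 344]) cube([100, 890, 24]);
translate([1109, 274, 344]) cube([100, 890, 24]);
translate([1280, 274, 344]) cube([100, 890, 24]);
translate([1451, 274, 344]) cube([100, 890, 24]);
translate([1622, 274, 344]) cube([100, 890, 24]);
translate([1793, 274, 344]) cube([100, 890, 24]);
translate([1964, 274, 344]) cube([100, 890, 24]);


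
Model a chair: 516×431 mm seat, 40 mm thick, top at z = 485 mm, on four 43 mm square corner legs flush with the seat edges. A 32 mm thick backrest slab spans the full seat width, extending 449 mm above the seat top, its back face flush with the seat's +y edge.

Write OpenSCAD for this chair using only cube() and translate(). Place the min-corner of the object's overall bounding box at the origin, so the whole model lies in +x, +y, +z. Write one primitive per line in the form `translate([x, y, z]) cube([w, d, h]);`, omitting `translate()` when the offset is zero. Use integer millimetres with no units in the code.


translate([0, 0, 445]) cube([516, 431, 40]);
cube([43, 43, 445]);
translate([473, 0, 0]) cube([43, 43, 445]);
translate([0, 388, 0]) cube([43, 43, 445]);
translate([473, 388, 0]) cube([43, 43, 445]);
translate([0, 399, 485]) cube([516, 32, 449]);


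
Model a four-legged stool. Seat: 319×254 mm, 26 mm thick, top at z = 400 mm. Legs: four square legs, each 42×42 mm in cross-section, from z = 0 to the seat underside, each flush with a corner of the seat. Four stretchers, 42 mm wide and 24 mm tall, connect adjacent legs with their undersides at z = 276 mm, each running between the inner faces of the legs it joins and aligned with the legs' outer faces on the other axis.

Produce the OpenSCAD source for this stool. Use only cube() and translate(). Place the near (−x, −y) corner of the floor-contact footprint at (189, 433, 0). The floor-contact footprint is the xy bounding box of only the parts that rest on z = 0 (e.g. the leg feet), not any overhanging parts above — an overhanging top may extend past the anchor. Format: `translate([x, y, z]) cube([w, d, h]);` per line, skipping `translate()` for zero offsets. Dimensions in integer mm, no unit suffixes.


translate([189, 433, 374]) cube([319, 254, 26]);
translate([189, 433, 0]) cube([42, 42, 374]);
translate([466, 433, 0]) cube([42, 42, 374]);
translate([189, 645, 0]) cube([42, 42, 374]);
translate([466, 645, 0]) cube([42, 42, 374]);
translate([231, 433, 276]) cube([235, 42, 24]);
translate([231, 645, 276]) cube([235, 42, 24]);
translate([189, 475, 276]) cube([42, 170, 24]);
translate([466, 475, 276]) cube([42, 170, 24]);


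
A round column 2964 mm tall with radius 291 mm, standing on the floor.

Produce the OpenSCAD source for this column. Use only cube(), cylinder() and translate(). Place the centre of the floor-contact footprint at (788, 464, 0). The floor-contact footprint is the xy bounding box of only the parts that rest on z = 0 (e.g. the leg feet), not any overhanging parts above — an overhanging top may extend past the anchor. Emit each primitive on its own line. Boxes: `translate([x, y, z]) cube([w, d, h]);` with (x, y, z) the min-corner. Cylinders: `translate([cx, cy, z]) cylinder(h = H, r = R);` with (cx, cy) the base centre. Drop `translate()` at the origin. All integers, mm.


translate([788, 464, 0]) cylinder(h = 2964, r = 291);


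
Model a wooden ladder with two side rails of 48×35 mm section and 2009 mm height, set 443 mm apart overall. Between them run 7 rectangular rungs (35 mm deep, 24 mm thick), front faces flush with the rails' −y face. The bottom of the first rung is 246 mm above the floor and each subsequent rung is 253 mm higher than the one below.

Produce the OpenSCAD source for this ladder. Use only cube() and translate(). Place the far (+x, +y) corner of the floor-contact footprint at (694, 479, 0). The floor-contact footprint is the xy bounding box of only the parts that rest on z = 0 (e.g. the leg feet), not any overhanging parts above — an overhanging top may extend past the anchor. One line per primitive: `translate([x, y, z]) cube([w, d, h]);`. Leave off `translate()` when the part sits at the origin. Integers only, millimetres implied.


translate([251, 444, 0]) cube([48, 35, 2009]);
translate([646, 444, 0]) cube([48, 35, 2009]);
translate([299, 444, 246]) cube([347, 35, 24]);
translate([299, 444, 499]) cube([347, 35, 24]);
translate([299, 444, 752]) cube([347, 35, 24]);
translate([299, 444, 1005]) cube([347, 35, 24]);
translate([299, 444, 1258]) cube([347, 35, 24]);
translate([299, 444, 1511]) cube([347, 35, 24]);
translate([299, 444, 1764]) cube([347, 35, 24]);


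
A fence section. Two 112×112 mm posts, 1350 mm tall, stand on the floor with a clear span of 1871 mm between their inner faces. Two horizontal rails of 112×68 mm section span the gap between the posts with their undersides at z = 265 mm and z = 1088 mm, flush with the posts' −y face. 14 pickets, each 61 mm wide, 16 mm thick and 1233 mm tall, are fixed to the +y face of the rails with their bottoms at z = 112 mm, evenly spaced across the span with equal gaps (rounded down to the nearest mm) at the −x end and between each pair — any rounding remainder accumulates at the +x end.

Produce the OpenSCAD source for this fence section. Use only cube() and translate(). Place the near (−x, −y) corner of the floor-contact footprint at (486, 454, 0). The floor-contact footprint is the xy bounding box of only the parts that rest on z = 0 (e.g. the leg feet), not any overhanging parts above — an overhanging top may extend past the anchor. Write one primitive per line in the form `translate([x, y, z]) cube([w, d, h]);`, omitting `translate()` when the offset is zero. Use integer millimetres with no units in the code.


translate([486, 454, 0]) cube([112, 112, 1350]);
translate([2469, 454, 0]) cube([112, 112, 1350]);
translate([598, 454, 265]) cube([1871, 112, 68]);
translate([598, 454, 1088]) cube([1871, 112, 68]);
translate([665, 566, 112]) cube([61, 16, 1233]);
translate([793, 566, 112]) cube([61, 16, 1233]);
translate([921, 566, 112]) cube([61, 16, 1233]);
translate([1049, 566, 112]) cube([61, 16, 1233]);
translate([1177, 566, 112]) cube([61, 16, 1233]);
translate([1305, 566, 112]) cube([61, 16, 1233]);
translate([1433, 566, 112]) cube([61, 16, 1233]);
translate([1561, 566, 112]) cube([61, 16, 1233]);
translate([1689, 566, 112]) cube([61, 16, 1233]);
translate([1817, 566, 112]) cube([61, 16, 1233]);
translate([1945, 566, 112]) cube([61, 16, 1233]);
translate([2073, 566, 112]) cube([61, 16, 1233]);
translate([2201, 566, 112]) cube([61, 16, 1233]);
translate([2329, 566, 112]) cube([61, 16, 1233]);


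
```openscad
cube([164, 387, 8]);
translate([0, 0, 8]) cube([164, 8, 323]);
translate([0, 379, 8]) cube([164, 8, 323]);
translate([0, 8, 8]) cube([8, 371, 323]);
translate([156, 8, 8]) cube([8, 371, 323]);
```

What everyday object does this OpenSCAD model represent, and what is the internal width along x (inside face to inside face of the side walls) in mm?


An open box. The internal width is 148 mm.

A 164×387 base slab with four walls standing on it — an open box. The base is 164 mm wide and the walls are 8 mm thick, so the internal width is 164 − 2 × 8 = 148 mm.


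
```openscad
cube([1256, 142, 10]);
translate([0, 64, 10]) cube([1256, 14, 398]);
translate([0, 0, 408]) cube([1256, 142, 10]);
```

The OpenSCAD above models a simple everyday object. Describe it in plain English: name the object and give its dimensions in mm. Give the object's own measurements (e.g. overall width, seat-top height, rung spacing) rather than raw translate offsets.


An I-beam lying along x, 1256 mm long. Overall section height 418 mm. Two flanges 142 mm wide (y) and 10 mm thick, one on the floor and one at the top; a web 14 mm thick runs between them, centred on the flange width.


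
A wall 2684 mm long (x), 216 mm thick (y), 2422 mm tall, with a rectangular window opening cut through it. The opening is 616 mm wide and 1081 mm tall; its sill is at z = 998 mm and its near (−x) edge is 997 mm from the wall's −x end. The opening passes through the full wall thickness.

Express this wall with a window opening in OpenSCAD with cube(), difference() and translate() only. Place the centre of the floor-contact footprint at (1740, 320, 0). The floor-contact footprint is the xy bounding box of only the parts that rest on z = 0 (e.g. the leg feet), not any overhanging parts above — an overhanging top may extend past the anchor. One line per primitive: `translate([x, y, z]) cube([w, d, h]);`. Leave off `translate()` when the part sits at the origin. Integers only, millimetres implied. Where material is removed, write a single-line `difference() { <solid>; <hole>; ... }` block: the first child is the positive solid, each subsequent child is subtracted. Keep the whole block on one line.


difference() { translate([398, 212, 0]) cube([2684, 216, 2422]); translate([1395, 212, 998]) cube([616, 216, 1081]); }


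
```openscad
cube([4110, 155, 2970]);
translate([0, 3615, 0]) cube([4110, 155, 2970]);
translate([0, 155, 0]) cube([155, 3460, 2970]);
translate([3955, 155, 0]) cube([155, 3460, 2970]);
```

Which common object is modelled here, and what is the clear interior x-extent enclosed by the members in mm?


A house (or room) frame. The interior width is 3800 mm.

Four 2970 mm walls enclosing a rectangle with no floor or roof — a room or house frame. Outside width is 4110 mm and wall thickness is 155 mm, so the interior width is 4110 − 2 × 155 = 3800 mm.


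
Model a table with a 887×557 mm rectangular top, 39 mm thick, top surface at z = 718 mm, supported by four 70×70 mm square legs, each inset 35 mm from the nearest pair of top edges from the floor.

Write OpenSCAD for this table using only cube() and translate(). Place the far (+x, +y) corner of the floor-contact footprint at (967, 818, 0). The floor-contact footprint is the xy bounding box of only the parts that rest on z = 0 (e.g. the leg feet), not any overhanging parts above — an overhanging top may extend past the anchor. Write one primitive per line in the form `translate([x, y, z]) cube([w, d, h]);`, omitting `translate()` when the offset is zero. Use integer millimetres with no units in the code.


translate([115, 296, 679]) cube([887, 557, 39]);
translate([150, 331, 0]) cube([70, 70, 679]);
translate([897, 331, 0]) cube([70, 70, 679]);
translate([150, 748, 0]) cube([70, 70, 679]);
translate([897, 748, 0]) cube([70, 70, 679]);


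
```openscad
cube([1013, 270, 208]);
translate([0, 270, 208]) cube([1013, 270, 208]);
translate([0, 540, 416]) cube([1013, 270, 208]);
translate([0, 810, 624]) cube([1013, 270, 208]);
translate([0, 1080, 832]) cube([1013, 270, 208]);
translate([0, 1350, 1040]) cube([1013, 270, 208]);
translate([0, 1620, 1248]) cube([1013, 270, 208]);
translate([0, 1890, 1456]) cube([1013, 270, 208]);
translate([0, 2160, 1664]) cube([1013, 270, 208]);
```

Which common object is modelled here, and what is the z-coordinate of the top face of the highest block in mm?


A staircase. The total rise is 1872 mm.

9 identical blocks, each offset up and back from the previous — a staircase. Each step is 208 mm tall and there are 9 of them, so the total rise is 9 × 208 = 1872 mm.


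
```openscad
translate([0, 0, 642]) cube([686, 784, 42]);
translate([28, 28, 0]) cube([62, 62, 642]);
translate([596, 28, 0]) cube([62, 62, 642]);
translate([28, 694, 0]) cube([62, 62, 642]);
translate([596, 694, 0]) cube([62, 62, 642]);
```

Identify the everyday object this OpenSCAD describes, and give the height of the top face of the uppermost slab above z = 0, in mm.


A table. The table height is 684 mm.

A 686×784×42 slab sits at z = 642 on four 62 mm square posts — a table. The top surface is at 642 + 42 = 684 mm.


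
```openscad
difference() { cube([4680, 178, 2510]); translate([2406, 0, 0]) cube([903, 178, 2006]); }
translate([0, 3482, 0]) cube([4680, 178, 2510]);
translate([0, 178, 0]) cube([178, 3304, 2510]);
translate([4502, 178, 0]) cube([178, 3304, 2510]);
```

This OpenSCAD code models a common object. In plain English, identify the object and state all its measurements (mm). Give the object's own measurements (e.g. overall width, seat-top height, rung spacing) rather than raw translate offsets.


A single room: four walls, each 2510 mm tall and 178 mm thick, enclosing an outside footprint 4680×3660 mm (x × y), no floor or roof. The front and back walls (−y and +y sides) run the full x-width; the side walls fit between their inner faces. A door opening 903 mm wide and 2006 mm tall is cut through the front wall from the floor up, its −x edge 2406 mm from the wall's −x end.


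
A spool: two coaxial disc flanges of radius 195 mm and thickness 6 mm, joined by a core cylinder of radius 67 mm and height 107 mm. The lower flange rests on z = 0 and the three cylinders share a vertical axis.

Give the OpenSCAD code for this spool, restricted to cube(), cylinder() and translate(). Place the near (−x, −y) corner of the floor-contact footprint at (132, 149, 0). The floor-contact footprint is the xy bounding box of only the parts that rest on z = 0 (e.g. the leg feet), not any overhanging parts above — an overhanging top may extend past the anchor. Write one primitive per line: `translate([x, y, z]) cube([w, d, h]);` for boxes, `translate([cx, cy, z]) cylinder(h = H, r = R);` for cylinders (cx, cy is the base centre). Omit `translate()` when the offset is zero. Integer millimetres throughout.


translate([327, 344, 0]) cylinder(h = 6, r = 195);
translate([327, 344, 6]) cylinder(h = 107, r = 67);
translate([327, 344, 113]) cylinder(h = 6, r = 195);


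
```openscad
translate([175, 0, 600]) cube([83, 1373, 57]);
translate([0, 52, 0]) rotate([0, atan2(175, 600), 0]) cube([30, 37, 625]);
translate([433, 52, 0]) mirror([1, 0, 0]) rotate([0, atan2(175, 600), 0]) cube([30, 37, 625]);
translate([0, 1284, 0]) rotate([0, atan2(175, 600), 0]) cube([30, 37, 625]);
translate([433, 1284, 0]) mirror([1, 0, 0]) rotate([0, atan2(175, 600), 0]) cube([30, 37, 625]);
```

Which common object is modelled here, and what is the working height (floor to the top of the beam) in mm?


A sawhorse. The overall height is 657 mm.

A beam across two mirrored pairs of raked legs — a sawhorse. The beam's underside is at z = 600 (matching the legs' vertical rise in atan2(175, 600)) and the beam is 57 mm tall, so its top is at 600 + 57 = 657 mm. The raked legs top out at the beam's underside, so that is the highest point.


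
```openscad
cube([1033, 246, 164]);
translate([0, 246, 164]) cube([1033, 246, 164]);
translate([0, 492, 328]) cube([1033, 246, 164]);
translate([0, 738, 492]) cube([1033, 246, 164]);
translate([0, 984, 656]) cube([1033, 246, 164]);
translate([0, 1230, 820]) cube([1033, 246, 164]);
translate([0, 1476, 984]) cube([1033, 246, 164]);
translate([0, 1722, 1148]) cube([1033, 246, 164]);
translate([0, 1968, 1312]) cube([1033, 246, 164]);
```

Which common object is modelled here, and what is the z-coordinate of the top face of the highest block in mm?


A staircase. The total rise is 1476 mm.

9 identical blocks, each offset up and back from the previous — a staircase. Each step is 164 mm tall and there are 9 of them, so the total rise is 9 × 164 = 1476 mm.


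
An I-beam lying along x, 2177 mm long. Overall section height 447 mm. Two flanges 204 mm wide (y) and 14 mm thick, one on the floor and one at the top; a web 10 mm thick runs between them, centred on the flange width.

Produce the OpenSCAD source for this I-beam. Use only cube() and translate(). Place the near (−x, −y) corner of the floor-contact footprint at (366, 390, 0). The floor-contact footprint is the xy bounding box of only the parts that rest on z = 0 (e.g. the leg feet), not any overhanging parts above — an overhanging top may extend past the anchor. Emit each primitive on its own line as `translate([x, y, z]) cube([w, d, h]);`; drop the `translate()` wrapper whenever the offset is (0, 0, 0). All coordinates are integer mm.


translate([366, 390, 0]) cube([2177, 204, 14]);
translate([366, 487, 14]) cube([2177, 10, 419]);
translate([366, 390, 433]) cube([2177, 204, 14]);
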